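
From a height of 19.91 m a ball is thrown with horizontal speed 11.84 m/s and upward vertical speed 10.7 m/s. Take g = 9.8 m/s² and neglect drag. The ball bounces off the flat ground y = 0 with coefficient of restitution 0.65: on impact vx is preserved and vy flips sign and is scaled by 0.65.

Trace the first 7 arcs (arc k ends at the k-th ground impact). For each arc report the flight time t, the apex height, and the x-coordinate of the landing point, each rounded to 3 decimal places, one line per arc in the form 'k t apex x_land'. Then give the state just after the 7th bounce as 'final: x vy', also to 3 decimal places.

1 3.384 25.751 40.070
2 2.980 10.880 75.356
3 1.937 4.597 98.291
4 1.259 1.942 113.199
5 0.818 0.821 122.890
6 0.532 0.347 129.188
7 0.346 0.146 133.282
final: 133.282 1.101

Arc 1: start y=19.910, vy=10.700 → t=3.384, apex=25.751, x_land=40.070, impact vy=-22.466
  bounce: vy ← 0.65·22.466 = 14.603
Arc 2: start y=0.000, vy=14.603 → t=2.980, apex=10.880, x_land=75.356, impact vy=-14.603
  bounce: vy ← 0.65·14.603 = 9.492
Arc 3: start y=0.000, vy=9.492 → t=1.937, apex=4.597, x_land=98.291, impact vy=-9.492
  bounce: vy ← 0.65·9.492 = 6.170
Arc 4: start y=0.000, vy=6.170 → t=1.259, apex=1.942, x_land=113.199, impact vy=-6.170
  bounce: vy ← 0.65·6.170 = 4.010
Arc 5: start y=0.000, vy=4.010 → t=0.818, apex=0.821, x_land=122.890, impact vy=-4.010
  bounce: vy ← 0.65·4.010 = 2.607
Arc 6: start y=0.000, vy=2.607 → t=0.532, apex=0.347, x_land=129.188, impact vy=-2.607
  bounce: vy ← 0.65·2.607 = 1.694
Arc 7: start y=0.000, vy=1.694 → t=0.346, apex=0.146, x_land=133.282, impact vy=-1.694
  bounce: vy ← 0.65·1.694 = 1.101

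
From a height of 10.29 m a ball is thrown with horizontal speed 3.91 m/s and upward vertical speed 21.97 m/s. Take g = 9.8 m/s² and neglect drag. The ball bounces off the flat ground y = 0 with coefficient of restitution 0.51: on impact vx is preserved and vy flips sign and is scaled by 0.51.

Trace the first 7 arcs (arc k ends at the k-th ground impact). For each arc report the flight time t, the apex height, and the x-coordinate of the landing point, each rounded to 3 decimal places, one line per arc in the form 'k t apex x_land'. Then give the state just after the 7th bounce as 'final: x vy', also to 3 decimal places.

1 4.911 34.917 19.203
2 2.723 9.082 29.849
3 1.389 2.362 35.279
4 0.708 0.614 38.048
5 0.361 0.160 39.460
6 0.184 0.042 40.180
7 0.094 0.011 40.548
final: 40.548 0.235

Arc 1: start y=10.290, vy=21.970 → t=4.911, apex=34.917, x_land=19.203, impact vy=-26.160
  bounce: vy ← 0.51·26.160 = 13.342
Arc 2: start y=0.000, vy=13.342 → t=2.723, apex=9.082, x_land=29.849, impact vy=-13.342
  bounce: vy ← 0.51·13.342 = 6.804
Arc 3: start y=0.000, vy=6.804 → t=1.389, apex=2.362, x_land=35.279, impact vy=-6.804
  bounce: vy ← 0.51·6.804 = 3.470
Arc 4: start y=0.000, vy=3.470 → t=0.708, apex=0.614, x_land=38.048, impact vy=-3.470
  bounce: vy ← 0.51·3.470 = 1.770
Arc 5: start y=0.000, vy=1.770 → t=0.361, apex=0.160, x_land=39.460, impact vy=-1.770
  bounce: vy ← 0.51·1.770 = 0.903
Arc 6: start y=0.000, vy=0.903 → t=0.184, apex=0.042, x_land=40.180, impact vy=-0.903
  bounce: vy ← 0.51·0.903 = 0.460
Arc 7: start y=0.000, vy=0.460 → t=0.094, apex=0.011, x_land=40.548, impact vy=-0.460
  bounce: vy ← 0.51·0.460 = 0.235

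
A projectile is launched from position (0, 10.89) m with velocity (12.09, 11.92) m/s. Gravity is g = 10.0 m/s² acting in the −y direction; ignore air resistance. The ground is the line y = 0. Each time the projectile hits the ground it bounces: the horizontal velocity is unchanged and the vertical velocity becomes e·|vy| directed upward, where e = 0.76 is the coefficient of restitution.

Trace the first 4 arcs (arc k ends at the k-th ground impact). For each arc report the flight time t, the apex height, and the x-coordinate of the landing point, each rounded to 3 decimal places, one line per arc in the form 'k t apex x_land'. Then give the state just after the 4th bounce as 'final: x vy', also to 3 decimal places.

Arc 1: start y=10.890, vy=11.920 → t=3.089, apex=17.994, x_land=37.347, impact vy=-18.971
  bounce: vy ← 0.76·18.971 = 14.418
Arc 2: start y=0.000, vy=14.418 → t=2.884, apex=10.394, x_land=72.209, impact vy=-14.418
  bounce: vy ← 0.76·14.418 = 10.957
Arc 3: start y=0.000, vy=10.957 → t=2.191, apex=6.003, x_land=98.704, impact vy=-10.957
  bounce: vy ← 0.76·10.957 = 8.328
Arc 4: start y=0.000, vy=8.328 → t=1.666, apex=3.468, x_land=118.840, impact vy=-8.328
  bounce: vy ← 0.76·8.328 = 6.329

1 3.089 17.994 37.347
2 2.884 10.394 72.209
3 2.191 6.003 98.704
4 1.666 3.468 118.840
final: 118.840 6.329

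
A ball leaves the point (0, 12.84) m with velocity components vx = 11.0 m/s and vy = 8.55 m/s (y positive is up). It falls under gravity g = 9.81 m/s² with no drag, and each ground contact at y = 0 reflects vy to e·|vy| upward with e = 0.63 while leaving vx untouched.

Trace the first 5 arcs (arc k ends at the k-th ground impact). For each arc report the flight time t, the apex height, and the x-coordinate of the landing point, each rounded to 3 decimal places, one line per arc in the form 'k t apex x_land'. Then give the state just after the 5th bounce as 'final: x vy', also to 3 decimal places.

Arc 1: start y=12.840, vy=8.550 → t=2.709, apex=16.566, x_land=29.802, impact vy=-18.028
  bounce: vy ← 0.63·18.028 = 11.358
Arc 2: start y=0.000, vy=11.358 → t=2.316, apex=6.575, x_land=55.274, impact vy=-11.358
  bounce: vy ← 0.63·11.358 = 7.155
Arc 3: start y=0.000, vy=7.155 → t=1.459, apex=2.610, x_land=71.321, impact vy=-7.155
  bounce: vy ← 0.63·7.155 = 4.508
Arc 4: start y=0.000, vy=4.508 → t=0.919, apex=1.036, x_land=81.430, impact vy=-4.508
  bounce: vy ← 0.63·4.508 = 2.840
Arc 5: start y=0.000, vy=2.840 → t=0.579, apex=0.411, x_land=87.799, impact vy=-2.840
  bounce: vy ← 0.63·2.840 = 1.789

1 2.709 16.566 29.802
2 2.316 6.575 55.274
3 1.459 2.610 71.321
4 0.919 1.036 81.430
5 0.579 0.411 87.799
final: 87.799 1.789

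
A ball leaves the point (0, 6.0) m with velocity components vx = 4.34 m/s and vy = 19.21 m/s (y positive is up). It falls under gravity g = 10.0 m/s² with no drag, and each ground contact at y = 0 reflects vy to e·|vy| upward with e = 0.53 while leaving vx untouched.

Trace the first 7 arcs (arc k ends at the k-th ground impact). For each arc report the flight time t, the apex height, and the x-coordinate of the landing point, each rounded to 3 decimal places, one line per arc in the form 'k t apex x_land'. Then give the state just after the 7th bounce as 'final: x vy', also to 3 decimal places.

1 4.132 24.451 17.935
2 2.344 6.868 28.108
3 1.242 1.929 33.500
4 0.658 0.542 36.357
5 0.349 0.152 37.872
6 0.185 0.043 38.675
7 0.098 0.012 39.100
final: 39.100 0.260

Arc 1: start y=6.000, vy=19.210 → t=4.132, apex=24.451, x_land=17.935, impact vy=-22.114
  bounce: vy ← 0.53·22.114 = 11.720
Arc 2: start y=0.000, vy=11.720 → t=2.344, apex=6.868, x_land=28.108, impact vy=-11.720
  bounce: vy ← 0.53·11.720 = 6.212
Arc 3: start y=0.000, vy=6.212 → t=1.242, apex=1.929, x_land=33.500, impact vy=-6.212
  bounce: vy ← 0.53·6.212 = 3.292
Arc 4: start y=0.000, vy=3.292 → t=0.658, apex=0.542, x_land=36.357, impact vy=-3.292
  bounce: vy ← 0.53·3.292 = 1.745
Arc 5: start y=0.000, vy=1.745 → t=0.349, apex=0.152, x_land=37.872, impact vy=-1.745
  bounce: vy ← 0.53·1.745 = 0.925
Arc 6: start y=0.000, vy=0.925 → t=0.185, apex=0.043, x_land=38.675, impact vy=-0.925
  bounce: vy ← 0.53·0.925 = 0.490
Arc 7: start y=0.000, vy=0.490 → t=0.098, apex=0.012, x_land=39.100, impact vy=-0.490
  bounce: vy ← 0.53·0.490 = 0.260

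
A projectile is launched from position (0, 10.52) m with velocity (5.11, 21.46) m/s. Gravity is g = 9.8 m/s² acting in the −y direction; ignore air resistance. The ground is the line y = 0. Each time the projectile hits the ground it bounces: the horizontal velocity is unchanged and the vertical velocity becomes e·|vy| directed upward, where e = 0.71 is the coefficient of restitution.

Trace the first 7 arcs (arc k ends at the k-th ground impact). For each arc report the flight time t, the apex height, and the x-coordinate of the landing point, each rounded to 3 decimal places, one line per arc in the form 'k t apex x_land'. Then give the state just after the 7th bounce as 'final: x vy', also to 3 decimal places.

Arc 1: start y=10.520, vy=21.460 → t=4.825, apex=34.017, x_land=24.654, impact vy=-25.821
  bounce: vy ← 0.71·25.821 = 18.333
Arc 2: start y=0.000, vy=18.333 → t=3.741, apex=17.148, x_land=43.772, impact vy=-18.333
  bounce: vy ← 0.71·18.333 = 13.016
Arc 3: start y=0.000, vy=13.016 → t=2.656, apex=8.644, x_land=57.346, impact vy=-13.016
  bounce: vy ← 0.71·13.016 = 9.242
Arc 4: start y=0.000, vy=9.242 → t=1.886, apex=4.358, x_land=66.984, impact vy=-9.242
  bounce: vy ← 0.71·9.242 = 6.562
Arc 5: start y=0.000, vy=6.562 → t=1.339, apex=2.197, x_land=73.827, impact vy=-6.562
  bounce: vy ← 0.71·6.562 = 4.659
Arc 6: start y=0.000, vy=4.659 → t=0.951, apex=1.107, x_land=78.685, impact vy=-4.659
  bounce: vy ← 0.71·4.659 = 3.308
Arc 7: start y=0.000, vy=3.308 → t=0.675, apex=0.558, x_land=82.135, impact vy=-3.308
  bounce: vy ← 0.71·3.308 = 2.348

1 4.825 34.017 24.654
2 3.741 17.148 43.772
3 2.656 8.644 57.346
4 1.886 4.358 66.984
5 1.339 2.197 73.827
6 0.951 1.107 78.685
7 0.675 0.558 82.135
final: 82.135 2.348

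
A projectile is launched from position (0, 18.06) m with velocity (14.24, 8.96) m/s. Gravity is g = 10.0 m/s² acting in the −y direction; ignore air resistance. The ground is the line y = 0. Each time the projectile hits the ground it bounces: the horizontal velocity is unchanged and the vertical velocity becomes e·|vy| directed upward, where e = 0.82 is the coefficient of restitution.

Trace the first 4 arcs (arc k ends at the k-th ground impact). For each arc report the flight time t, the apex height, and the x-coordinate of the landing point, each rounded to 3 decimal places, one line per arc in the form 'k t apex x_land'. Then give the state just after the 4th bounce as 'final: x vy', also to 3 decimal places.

Arc 1: start y=18.060, vy=8.960 → t=2.997, apex=22.074, x_land=42.679, impact vy=-21.011
  bounce: vy ← 0.82·21.011 = 17.229
Arc 2: start y=0.000, vy=17.229 → t=3.446, apex=14.843, x_land=91.749, impact vy=-17.229
  bounce: vy ← 0.82·17.229 = 14.128
Arc 3: start y=0.000, vy=14.128 → t=2.826, apex=9.980, x_land=131.986, impact vy=-14.128
  bounce: vy ← 0.82·14.128 = 11.585
Arc 4: start y=0.000, vy=11.585 → t=2.317, apex=6.711, x_land=164.980, impact vy=-11.585
  bounce: vy ← 0.82·11.585 = 9.500

1 2.997 22.074 42.679
2 3.446 14.843 91.749
3 2.826 9.980 131.986
4 2.317 6.711 164.980
final: 164.980 9.500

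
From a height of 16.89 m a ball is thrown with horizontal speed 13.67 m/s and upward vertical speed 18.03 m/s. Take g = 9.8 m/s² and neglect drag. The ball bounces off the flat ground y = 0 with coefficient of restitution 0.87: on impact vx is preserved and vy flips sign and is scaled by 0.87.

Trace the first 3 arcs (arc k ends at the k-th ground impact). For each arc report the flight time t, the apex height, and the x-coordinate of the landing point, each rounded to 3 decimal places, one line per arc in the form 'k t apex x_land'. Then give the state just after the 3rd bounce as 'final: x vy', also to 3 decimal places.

1 4.454 33.476 60.880
2 4.548 25.338 123.051
3 3.957 19.178 177.139
final: 177.139 16.868

Arc 1: start y=16.890, vy=18.030 → t=4.454, apex=33.476, x_land=60.880, impact vy=-25.615
  bounce: vy ← 0.87·25.615 = 22.285
Arc 2: start y=0.000, vy=22.285 → t=4.548, apex=25.338, x_land=123.051, impact vy=-22.285
  bounce: vy ← 0.87·22.285 = 19.388
Arc 3: start y=0.000, vy=19.388 → t=3.957, apex=19.178, x_land=177.139, impact vy=-19.388
  bounce: vy ← 0.87·19.388 = 16.868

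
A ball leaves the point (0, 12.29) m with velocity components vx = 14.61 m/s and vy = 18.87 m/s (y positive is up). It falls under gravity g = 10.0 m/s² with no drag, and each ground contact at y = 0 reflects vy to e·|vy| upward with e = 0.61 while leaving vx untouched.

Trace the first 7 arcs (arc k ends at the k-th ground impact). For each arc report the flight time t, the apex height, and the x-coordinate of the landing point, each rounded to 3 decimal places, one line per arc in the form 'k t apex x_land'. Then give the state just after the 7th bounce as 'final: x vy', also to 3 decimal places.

1 4.340 30.094 63.412
2 2.993 11.198 107.140
3 1.826 4.167 133.815
4 1.114 1.550 150.086
5 0.679 0.577 160.012
6 0.414 0.215 166.066
7 0.253 0.080 169.760
final: 169.760 0.771

Arc 1: start y=12.290, vy=18.870 → t=4.340, apex=30.094, x_land=63.412, impact vy=-24.533
  bounce: vy ← 0.61·24.533 = 14.965
Arc 2: start y=0.000, vy=14.965 → t=2.993, apex=11.198, x_land=107.140, impact vy=-14.965
  bounce: vy ← 0.61·14.965 = 9.129
Arc 3: start y=0.000, vy=9.129 → t=1.826, apex=4.167, x_land=133.815, impact vy=-9.129
  bounce: vy ← 0.61·9.129 = 5.569
Arc 4: start y=0.000, vy=5.569 → t=1.114, apex=1.550, x_land=150.086, impact vy=-5.569
  bounce: vy ← 0.61·5.569 = 3.397
Arc 5: start y=0.000, vy=3.397 → t=0.679, apex=0.577, x_land=160.012, impact vy=-3.397
  bounce: vy ← 0.61·3.397 = 2.072
Arc 6: start y=0.000, vy=2.072 → t=0.414, apex=0.215, x_land=166.066, impact vy=-2.072
  bounce: vy ← 0.61·2.072 = 1.264
Arc 7: start y=0.000, vy=1.264 → t=0.253, apex=0.080, x_land=169.760, impact vy=-1.264
  bounce: vy ← 0.61·1.264 = 0.771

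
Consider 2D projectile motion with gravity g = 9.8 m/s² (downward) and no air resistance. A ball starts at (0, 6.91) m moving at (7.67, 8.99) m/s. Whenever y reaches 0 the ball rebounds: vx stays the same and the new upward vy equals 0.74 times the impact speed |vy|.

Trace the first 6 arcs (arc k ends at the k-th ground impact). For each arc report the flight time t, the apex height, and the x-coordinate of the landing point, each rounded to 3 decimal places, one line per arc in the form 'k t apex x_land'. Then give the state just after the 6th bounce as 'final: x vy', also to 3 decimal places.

1 2.418 11.033 18.545
2 2.221 6.042 35.579
3 1.643 3.309 48.185
4 1.216 1.812 57.512
5 0.900 0.992 64.415
6 0.666 0.543 69.523
final: 69.523 2.415

Arc 1: start y=6.910, vy=8.990 → t=2.418, apex=11.033, x_land=18.545, impact vy=-14.706
  bounce: vy ← 0.74·14.706 = 10.882
Arc 2: start y=0.000, vy=10.882 → t=2.221, apex=6.042, x_land=35.579, impact vy=-10.882
  bounce: vy ← 0.74·10.882 = 8.053
Arc 3: start y=0.000, vy=8.053 → t=1.643, apex=3.309, x_land=48.185, impact vy=-8.053
  bounce: vy ← 0.74·8.053 = 5.959
Arc 4: start y=0.000, vy=5.959 → t=1.216, apex=1.812, x_land=57.512, impact vy=-5.959
  bounce: vy ← 0.74·5.959 = 4.410
Arc 5: start y=0.000, vy=4.410 → t=0.900, apex=0.992, x_land=64.415, impact vy=-4.410
  bounce: vy ← 0.74·4.410 = 3.263
Arc 6: start y=0.000, vy=3.263 → t=0.666, apex=0.543, x_land=69.523, impact vy=-3.263
  bounce: vy ← 0.74·3.263 = 2.415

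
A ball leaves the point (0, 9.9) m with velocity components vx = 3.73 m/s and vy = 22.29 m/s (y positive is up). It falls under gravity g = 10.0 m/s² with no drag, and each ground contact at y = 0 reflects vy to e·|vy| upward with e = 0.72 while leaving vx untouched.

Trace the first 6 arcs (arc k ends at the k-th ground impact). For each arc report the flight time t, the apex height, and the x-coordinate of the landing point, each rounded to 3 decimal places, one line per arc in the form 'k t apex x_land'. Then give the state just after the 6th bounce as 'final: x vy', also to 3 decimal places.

1 4.865 34.742 18.146
2 3.796 18.010 32.305
3 2.733 9.337 42.499
4 1.968 4.840 49.839
5 1.417 2.509 55.123
6 1.020 1.301 58.928
final: 58.928 3.672

Arc 1: start y=9.900, vy=22.290 → t=4.865, apex=34.742, x_land=18.146, impact vy=-26.360
  bounce: vy ← 0.72·26.360 = 18.979
Arc 2: start y=0.000, vy=18.979 → t=3.796, apex=18.010, x_land=32.305, impact vy=-18.979
  bounce: vy ← 0.72·18.979 = 13.665
Arc 3: start y=0.000, vy=13.665 → t=2.733, apex=9.337, x_land=42.499, impact vy=-13.665
  bounce: vy ← 0.72·13.665 = 9.839
Arc 4: start y=0.000, vy=9.839 → t=1.968, apex=4.840, x_land=49.839, impact vy=-9.839
  bounce: vy ← 0.72·9.839 = 7.084
Arc 5: start y=0.000, vy=7.084 → t=1.417, apex=2.509, x_land=55.123, impact vy=-7.084
  bounce: vy ← 0.72·7.084 = 5.100
Arc 6: start y=0.000, vy=5.100 → t=1.020, apex=1.301, x_land=58.928, impact vy=-5.100
  bounce: vy ← 0.72·5.100 = 3.672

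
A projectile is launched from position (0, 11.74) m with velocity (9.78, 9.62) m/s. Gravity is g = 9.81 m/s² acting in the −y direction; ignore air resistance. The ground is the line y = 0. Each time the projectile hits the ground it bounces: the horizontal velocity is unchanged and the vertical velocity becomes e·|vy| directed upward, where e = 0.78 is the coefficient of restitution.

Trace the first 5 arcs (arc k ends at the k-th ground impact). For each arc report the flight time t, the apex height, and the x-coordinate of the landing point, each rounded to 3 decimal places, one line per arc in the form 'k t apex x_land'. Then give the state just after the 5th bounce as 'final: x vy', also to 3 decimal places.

1 2.812 16.457 27.505
2 2.857 10.012 55.450
3 2.229 6.092 77.248
4 1.738 3.706 94.250
5 1.356 2.255 107.512
final: 107.512 5.188

Arc 1: start y=11.740, vy=9.620 → t=2.812, apex=16.457, x_land=27.505, impact vy=-17.969
  bounce: vy ← 0.78·17.969 = 14.016
Arc 2: start y=0.000, vy=14.016 → t=2.857, apex=10.012, x_land=55.450, impact vy=-14.016
  bounce: vy ← 0.78·14.016 = 10.932
Arc 3: start y=0.000, vy=10.932 → t=2.229, apex=6.092, x_land=77.248, impact vy=-10.932
  bounce: vy ← 0.78·10.932 = 8.527
Arc 4: start y=0.000, vy=8.527 → t=1.738, apex=3.706, x_land=94.250, impact vy=-8.527
  bounce: vy ← 0.78·8.527 = 6.651
Arc 5: start y=0.000, vy=6.651 → t=1.356, apex=2.255, x_land=107.512, impact vy=-6.651
  bounce: vy ← 0.78·6.651 = 5.188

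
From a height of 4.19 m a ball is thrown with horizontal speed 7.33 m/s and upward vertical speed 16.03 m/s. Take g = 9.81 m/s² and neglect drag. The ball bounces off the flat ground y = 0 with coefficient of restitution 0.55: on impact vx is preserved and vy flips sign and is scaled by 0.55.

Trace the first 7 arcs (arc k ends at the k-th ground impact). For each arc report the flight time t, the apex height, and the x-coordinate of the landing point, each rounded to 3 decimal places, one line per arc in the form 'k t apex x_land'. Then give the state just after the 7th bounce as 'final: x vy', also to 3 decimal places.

1 3.511 17.287 25.738
2 2.065 5.229 40.875
3 1.136 1.582 49.200
4 0.625 0.479 53.779
5 0.344 0.145 56.298
6 0.189 0.044 57.683
7 0.104 0.013 58.445
final: 58.445 0.280

Arc 1: start y=4.190, vy=16.030 → t=3.511, apex=17.287, x_land=25.738, impact vy=-18.417
  bounce: vy ← 0.55·18.417 = 10.129
Arc 2: start y=0.000, vy=10.129 → t=2.065, apex=5.229, x_land=40.875, impact vy=-10.129
  bounce: vy ← 0.55·10.129 = 5.571
Arc 3: start y=0.000, vy=5.571 → t=1.136, apex=1.582, x_land=49.200, impact vy=-5.571
  bounce: vy ← 0.55·5.571 = 3.064
Arc 4: start y=0.000, vy=3.064 → t=0.625, apex=0.479, x_land=53.779, impact vy=-3.064
  bounce: vy ← 0.55·3.064 = 1.685
Arc 5: start y=0.000, vy=1.685 → t=0.344, apex=0.145, x_land=56.298, impact vy=-1.685
  bounce: vy ← 0.55·1.685 = 0.927
Arc 6: start y=0.000, vy=0.927 → t=0.189, apex=0.044, x_land=57.683, impact vy=-0.927
  bounce: vy ← 0.55·0.927 = 0.510
Arc 7: start y=0.000, vy=0.510 → t=0.104, apex=0.013, x_land=58.445, impact vy=-0.510
  bounce: vy ← 0.55·0.510 = 0.280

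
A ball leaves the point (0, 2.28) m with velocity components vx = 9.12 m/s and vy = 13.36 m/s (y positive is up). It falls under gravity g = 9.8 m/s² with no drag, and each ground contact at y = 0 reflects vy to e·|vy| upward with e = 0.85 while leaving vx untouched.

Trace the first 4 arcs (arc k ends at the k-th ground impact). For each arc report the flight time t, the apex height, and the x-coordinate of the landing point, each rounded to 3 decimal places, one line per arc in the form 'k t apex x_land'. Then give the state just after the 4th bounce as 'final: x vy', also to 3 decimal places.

Arc 1: start y=2.280, vy=13.360 → t=2.888, apex=11.387, x_land=26.336, impact vy=-14.939
  bounce: vy ← 0.85·14.939 = 12.698
Arc 2: start y=0.000, vy=12.698 → t=2.591, apex=8.227, x_land=49.970, impact vy=-12.698
  bounce: vy ← 0.85·12.698 = 10.794
Arc 3: start y=0.000, vy=10.794 → t=2.203, apex=5.944, x_land=70.059, impact vy=-10.794
  bounce: vy ← 0.85·10.794 = 9.174
Arc 4: start y=0.000, vy=9.174 → t=1.872, apex=4.294, x_land=87.135, impact vy=-9.174
  bounce: vy ← 0.85·9.174 = 7.798

1 2.888 11.387 26.336
2 2.591 8.227 49.970
3 2.203 5.944 70.059
4 1.872 4.294 87.135
final: 87.135 7.798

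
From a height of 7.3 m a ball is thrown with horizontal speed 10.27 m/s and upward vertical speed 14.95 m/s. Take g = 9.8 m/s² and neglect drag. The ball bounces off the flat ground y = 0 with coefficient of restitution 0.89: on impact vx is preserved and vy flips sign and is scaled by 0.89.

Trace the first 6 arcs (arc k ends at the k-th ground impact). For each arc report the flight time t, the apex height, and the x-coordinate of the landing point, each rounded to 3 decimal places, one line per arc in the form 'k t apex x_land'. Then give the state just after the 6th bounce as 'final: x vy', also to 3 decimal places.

Arc 1: start y=7.300, vy=14.950 → t=3.479, apex=18.703, x_land=35.732, impact vy=-19.146
  bounce: vy ← 0.89·19.146 = 17.040
Arc 2: start y=0.000, vy=17.040 → t=3.478, apex=14.815, x_land=71.447, impact vy=-17.040
  bounce: vy ← 0.89·17.040 = 15.166
Arc 3: start y=0.000, vy=15.166 → t=3.095, apex=11.735, x_land=103.233, impact vy=-15.166
  bounce: vy ← 0.89·15.166 = 13.498
Arc 4: start y=0.000, vy=13.498 → t=2.755, apex=9.295, x_land=131.523, impact vy=-13.498
  bounce: vy ← 0.89·13.498 = 12.013
Arc 5: start y=0.000, vy=12.013 → t=2.452, apex=7.363, x_land=156.701, impact vy=-12.013
  bounce: vy ← 0.89·12.013 = 10.691
Arc 6: start y=0.000, vy=10.691 → t=2.182, apex=5.832, x_land=179.109, impact vy=-10.691
  bounce: vy ← 0.89·10.691 = 9.515

1 3.479 18.703 35.732
2 3.478 14.815 71.447
3 3.095 11.735 103.233
4 2.755 9.295 131.523
5 2.452 7.363 156.701
6 2.182 5.832 179.109
final: 179.109 9.515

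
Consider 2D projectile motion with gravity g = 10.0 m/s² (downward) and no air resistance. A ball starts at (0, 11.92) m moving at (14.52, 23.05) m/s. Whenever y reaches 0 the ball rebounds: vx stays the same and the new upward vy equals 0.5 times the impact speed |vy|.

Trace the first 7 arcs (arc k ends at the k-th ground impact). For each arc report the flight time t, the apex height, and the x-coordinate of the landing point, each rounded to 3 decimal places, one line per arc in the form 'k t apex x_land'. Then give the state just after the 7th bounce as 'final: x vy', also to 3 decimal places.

Arc 1: start y=11.920, vy=23.050 → t=5.079, apex=38.485, x_land=73.752, impact vy=-27.744
  bounce: vy ← 0.5·27.744 = 13.872
Arc 2: start y=0.000, vy=13.872 → t=2.774, apex=9.621, x_land=114.036, impact vy=-13.872
  bounce: vy ← 0.5·13.872 = 6.936
Arc 3: start y=0.000, vy=6.936 → t=1.387, apex=2.405, x_land=134.178, impact vy=-6.936
  bounce: vy ← 0.5·6.936 = 3.468
Arc 4: start y=0.000, vy=3.468 → t=0.694, apex=0.601, x_land=144.248, impact vy=-3.468
  bounce: vy ← 0.5·3.468 = 1.734
Arc 5: start y=0.000, vy=1.734 → t=0.347, apex=0.150, x_land=149.284, impact vy=-1.734
  bounce: vy ← 0.5·1.734 = 0.867
Arc 6: start y=0.000, vy=0.867 → t=0.173, apex=0.038, x_land=151.802, impact vy=-0.867
  bounce: vy ← 0.5·0.867 = 0.433
Arc 7: start y=0.000, vy=0.433 → t=0.087, apex=0.009, x_land=153.060, impact vy=-0.433
  bounce: vy ← 0.5·0.433 = 0.217

1 5.079 38.485 73.752
2 2.774 9.621 114.036
3 1.387 2.405 134.178
4 0.694 0.601 144.248
5 0.347 0.150 149.284
6 0.173 0.038 151.802
7 0.087 0.009 153.060
final: 153.060 0.217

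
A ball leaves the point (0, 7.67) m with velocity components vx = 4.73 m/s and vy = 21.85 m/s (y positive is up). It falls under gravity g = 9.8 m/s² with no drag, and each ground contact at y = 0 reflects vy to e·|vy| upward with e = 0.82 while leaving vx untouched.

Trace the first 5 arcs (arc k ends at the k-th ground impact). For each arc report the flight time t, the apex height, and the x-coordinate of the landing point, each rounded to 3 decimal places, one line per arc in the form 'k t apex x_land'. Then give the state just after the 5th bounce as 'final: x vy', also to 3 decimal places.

1 4.786 32.028 22.639
2 4.193 21.536 42.471
3 3.438 14.481 58.734
4 2.819 9.737 72.069
5 2.312 6.547 83.004
final: 83.004 9.289

Arc 1: start y=7.670, vy=21.850 → t=4.786, apex=32.028, x_land=22.639, impact vy=-25.055
  bounce: vy ← 0.82·25.055 = 20.545
Arc 2: start y=0.000, vy=20.545 → t=4.193, apex=21.536, x_land=42.471, impact vy=-20.545
  bounce: vy ← 0.82·20.545 = 16.847
Arc 3: start y=0.000, vy=16.847 → t=3.438, apex=14.481, x_land=58.734, impact vy=-16.847
  bounce: vy ← 0.82·16.847 = 13.815
Arc 4: start y=0.000, vy=13.815 → t=2.819, apex=9.737, x_land=72.069, impact vy=-13.815
  bounce: vy ← 0.82·13.815 = 11.328
Arc 5: start y=0.000, vy=11.328 → t=2.312, apex=6.547, x_land=83.004, impact vy=-11.328
  bounce: vy ← 0.82·11.328 = 9.289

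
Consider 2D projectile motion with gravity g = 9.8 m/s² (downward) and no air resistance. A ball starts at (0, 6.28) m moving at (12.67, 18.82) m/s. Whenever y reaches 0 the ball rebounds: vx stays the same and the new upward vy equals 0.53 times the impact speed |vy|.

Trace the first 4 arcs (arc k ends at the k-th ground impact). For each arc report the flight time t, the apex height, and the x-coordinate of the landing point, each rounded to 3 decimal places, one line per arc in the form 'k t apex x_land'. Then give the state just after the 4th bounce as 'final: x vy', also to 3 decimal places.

1 4.150 24.351 52.576
2 2.363 6.840 82.516
3 1.252 1.921 98.384
4 0.664 0.540 106.794
final: 106.794 1.724

Arc 1: start y=6.280, vy=18.820 → t=4.150, apex=24.351, x_land=52.576, impact vy=-21.847
  bounce: vy ← 0.53·21.847 = 11.579
Arc 2: start y=0.000, vy=11.579 → t=2.363, apex=6.840, x_land=82.516, impact vy=-11.579
  bounce: vy ← 0.53·11.579 = 6.137
Arc 3: start y=0.000, vy=6.137 → t=1.252, apex=1.921, x_land=98.384, impact vy=-6.137
  bounce: vy ← 0.53·6.137 = 3.252
Arc 4: start y=0.000, vy=3.252 → t=0.664, apex=0.540, x_land=106.794, impact vy=-3.252
  bounce: vy ← 0.53·3.252 = 1.724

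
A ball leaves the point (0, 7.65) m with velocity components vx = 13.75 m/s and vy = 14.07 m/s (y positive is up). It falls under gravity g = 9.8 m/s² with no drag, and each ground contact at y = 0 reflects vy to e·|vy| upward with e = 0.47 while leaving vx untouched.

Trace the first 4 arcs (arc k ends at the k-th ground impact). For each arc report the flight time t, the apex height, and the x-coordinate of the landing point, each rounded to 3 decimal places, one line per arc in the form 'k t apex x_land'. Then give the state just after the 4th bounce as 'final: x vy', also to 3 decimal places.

Arc 1: start y=7.650, vy=14.070 → t=3.339, apex=17.750, x_land=45.911, impact vy=-18.652
  bounce: vy ← 0.47·18.652 = 8.767
Arc 2: start y=0.000, vy=8.767 → t=1.789, apex=3.921, x_land=70.511, impact vy=-8.767
  bounce: vy ← 0.47·8.767 = 4.120
Arc 3: start y=0.000, vy=4.120 → t=0.841, apex=0.866, x_land=82.073, impact vy=-4.120
  bounce: vy ← 0.47·4.120 = 1.937
Arc 4: start y=0.000, vy=1.937 → t=0.395, apex=0.191, x_land=87.507, impact vy=-1.937
  bounce: vy ← 0.47·1.937 = 0.910

1 3.339 17.750 45.911
2 1.789 3.921 70.511
3 0.841 0.866 82.073
4 0.395 0.191 87.507
final: 87.507 0.910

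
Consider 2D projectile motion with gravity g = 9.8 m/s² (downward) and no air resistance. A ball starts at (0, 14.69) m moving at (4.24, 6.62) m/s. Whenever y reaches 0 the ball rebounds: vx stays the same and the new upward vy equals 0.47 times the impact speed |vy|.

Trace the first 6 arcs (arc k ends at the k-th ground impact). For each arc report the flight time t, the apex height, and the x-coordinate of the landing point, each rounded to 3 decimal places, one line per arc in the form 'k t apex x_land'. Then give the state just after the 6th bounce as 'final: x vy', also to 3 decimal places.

1 2.534 16.926 10.744
2 1.747 3.739 18.152
3 0.821 0.826 21.634
4 0.386 0.182 23.270
5 0.181 0.040 24.039
6 0.085 0.009 24.400
final: 24.400 0.196

Arc 1: start y=14.690, vy=6.620 → t=2.534, apex=16.926, x_land=10.744, impact vy=-18.214
  bounce: vy ← 0.47·18.214 = 8.561
Arc 2: start y=0.000, vy=8.561 → t=1.747, apex=3.739, x_land=18.152, impact vy=-8.561
  bounce: vy ← 0.47·8.561 = 4.023
Arc 3: start y=0.000, vy=4.023 → t=0.821, apex=0.826, x_land=21.634, impact vy=-4.023
  bounce: vy ← 0.47·4.023 = 1.891
Arc 4: start y=0.000, vy=1.891 → t=0.386, apex=0.182, x_land=23.270, impact vy=-1.891
  bounce: vy ← 0.47·1.891 = 0.889
Arc 5: start y=0.000, vy=0.889 → t=0.181, apex=0.040, x_land=24.039, impact vy=-0.889
  bounce: vy ← 0.47·0.889 = 0.418
Arc 6: start y=0.000, vy=0.418 → t=0.085, apex=0.009, x_land=24.400, impact vy=-0.418
  bounce: vy ← 0.47·0.418 = 0.196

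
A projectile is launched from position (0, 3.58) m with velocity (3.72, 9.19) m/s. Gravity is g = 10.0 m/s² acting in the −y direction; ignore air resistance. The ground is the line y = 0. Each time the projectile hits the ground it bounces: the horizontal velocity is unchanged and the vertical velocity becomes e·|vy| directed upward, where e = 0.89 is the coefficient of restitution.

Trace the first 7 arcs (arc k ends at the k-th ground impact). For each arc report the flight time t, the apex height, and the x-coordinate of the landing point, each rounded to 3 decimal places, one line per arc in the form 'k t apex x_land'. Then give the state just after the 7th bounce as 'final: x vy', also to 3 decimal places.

Arc 1: start y=3.580, vy=9.190 → t=2.168, apex=7.803, x_land=8.066, impact vy=-12.492
  bounce: vy ← 0.89·12.492 = 11.118
Arc 2: start y=0.000, vy=11.118 → t=2.224, apex=6.181, x_land=16.338, impact vy=-11.118
  bounce: vy ← 0.89·11.118 = 9.895
Arc 3: start y=0.000, vy=9.895 → t=1.979, apex=4.896, x_land=23.700, impact vy=-9.895
  bounce: vy ← 0.89·9.895 = 8.807
Arc 4: start y=0.000, vy=8.807 → t=1.761, apex=3.878, x_land=30.252, impact vy=-8.807
  bounce: vy ← 0.89·8.807 = 7.838
Arc 5: start y=0.000, vy=7.838 → t=1.568, apex=3.072, x_land=36.083, impact vy=-7.838
  bounce: vy ← 0.89·7.838 = 6.976
Arc 6: start y=0.000, vy=6.976 → t=1.395, apex=2.433, x_land=41.273, impact vy=-6.976
  bounce: vy ← 0.89·6.976 = 6.208
Arc 7: start y=0.000, vy=6.208 → t=1.242, apex=1.927, x_land=45.892, impact vy=-6.208
  bounce: vy ← 0.89·6.208 = 5.525

1 2.168 7.803 8.066
2 2.224 6.181 16.338
3 1.979 4.896 23.700
4 1.761 3.878 30.252
5 1.568 3.072 36.083
6 1.395 2.433 41.273
7 1.242 1.927 45.892
final: 45.892 5.525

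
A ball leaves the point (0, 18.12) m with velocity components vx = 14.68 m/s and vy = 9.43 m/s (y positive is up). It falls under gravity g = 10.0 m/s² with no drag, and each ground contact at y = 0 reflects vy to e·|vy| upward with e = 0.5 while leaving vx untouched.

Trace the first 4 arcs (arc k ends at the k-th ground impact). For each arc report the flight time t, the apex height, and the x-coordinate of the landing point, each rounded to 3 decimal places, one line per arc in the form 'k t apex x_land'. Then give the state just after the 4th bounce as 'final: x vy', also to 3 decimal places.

1 3.067 22.566 45.030
2 2.124 5.642 76.217
3 1.062 1.410 91.810
4 0.531 0.353 99.607
final: 99.607 1.328

Arc 1: start y=18.120, vy=9.430 → t=3.067, apex=22.566, x_land=45.030, impact vy=-21.244
  bounce: vy ← 0.5·21.244 = 10.622
Arc 2: start y=0.000, vy=10.622 → t=2.124, apex=5.642, x_land=76.217, impact vy=-10.622
  bounce: vy ← 0.5·10.622 = 5.311
Arc 3: start y=0.000, vy=5.311 → t=1.062, apex=1.410, x_land=91.810, impact vy=-5.311
  bounce: vy ← 0.5·5.311 = 2.656
Arc 4: start y=0.000, vy=2.656 → t=0.531, apex=0.353, x_land=99.607, impact vy=-2.656
  bounce: vy ← 0.5·2.656 = 1.328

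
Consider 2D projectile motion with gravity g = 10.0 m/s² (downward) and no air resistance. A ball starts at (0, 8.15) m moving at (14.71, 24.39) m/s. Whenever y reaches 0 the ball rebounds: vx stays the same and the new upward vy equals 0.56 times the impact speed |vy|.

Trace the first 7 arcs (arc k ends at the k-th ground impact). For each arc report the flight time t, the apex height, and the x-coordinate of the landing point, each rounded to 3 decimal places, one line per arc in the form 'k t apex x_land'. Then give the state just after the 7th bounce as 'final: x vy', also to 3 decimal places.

1 5.192 37.894 76.374
2 3.083 11.883 121.729
3 1.727 3.727 147.128
4 0.967 1.169 161.351
5 0.541 0.366 169.316
6 0.303 0.115 173.777
7 0.170 0.036 176.275
final: 176.275 0.475

Arc 1: start y=8.150, vy=24.390 → t=5.192, apex=37.894, x_land=76.374, impact vy=-27.529
  bounce: vy ← 0.56·27.529 = 15.417
Arc 2: start y=0.000, vy=15.417 → t=3.083, apex=11.883, x_land=121.729, impact vy=-15.417
  bounce: vy ← 0.56·15.417 = 8.633
Arc 3: start y=0.000, vy=8.633 → t=1.727, apex=3.727, x_land=147.128, impact vy=-8.633
  bounce: vy ← 0.56·8.633 = 4.835
Arc 4: start y=0.000, vy=4.835 → t=0.967, apex=1.169, x_land=161.351, impact vy=-4.835
  bounce: vy ← 0.56·4.835 = 2.707
Arc 5: start y=0.000, vy=2.707 → t=0.541, apex=0.366, x_land=169.316, impact vy=-2.707
  bounce: vy ← 0.56·2.707 = 1.516
Arc 6: start y=0.000, vy=1.516 → t=0.303, apex=0.115, x_land=173.777, impact vy=-1.516
  bounce: vy ← 0.56·1.516 = 0.849
Arc 7: start y=0.000, vy=0.849 → t=0.170, apex=0.036, x_land=176.275, impact vy=-0.849
  bounce: vy ← 0.56·0.849 = 0.475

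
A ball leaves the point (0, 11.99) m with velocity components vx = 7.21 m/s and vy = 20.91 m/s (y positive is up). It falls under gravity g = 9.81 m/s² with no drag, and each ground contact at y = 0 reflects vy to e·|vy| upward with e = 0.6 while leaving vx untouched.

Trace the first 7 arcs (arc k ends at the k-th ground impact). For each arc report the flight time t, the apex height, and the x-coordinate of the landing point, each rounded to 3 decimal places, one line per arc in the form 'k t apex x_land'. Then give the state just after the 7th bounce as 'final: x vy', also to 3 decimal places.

Arc 1: start y=11.990, vy=20.910 → t=4.775, apex=34.275, x_land=34.427, impact vy=-25.932
  bounce: vy ← 0.6·25.932 = 15.559
Arc 2: start y=0.000, vy=15.559 → t=3.172, apex=12.339, x_land=57.298, impact vy=-15.559
  bounce: vy ← 0.6·15.559 = 9.336
Arc 3: start y=0.000, vy=9.336 → t=1.903, apex=4.442, x_land=71.021, impact vy=-9.336
  bounce: vy ← 0.6·9.336 = 5.601
Arc 4: start y=0.000, vy=5.601 → t=1.142, apex=1.599, x_land=79.254, impact vy=-5.601
  bounce: vy ← 0.6·5.601 = 3.361
Arc 5: start y=0.000, vy=3.361 → t=0.685, apex=0.576, x_land=84.194, impact vy=-3.361
  bounce: vy ← 0.6·3.361 = 2.016
Arc 6: start y=0.000, vy=2.016 → t=0.411, apex=0.207, x_land=87.159, impact vy=-2.016
  bounce: vy ← 0.6·2.016 = 1.210
Arc 7: start y=0.000, vy=1.210 → t=0.247, apex=0.075, x_land=88.937, impact vy=-1.210
  bounce: vy ← 0.6·1.210 = 0.726

1 4.775 34.275 34.427
2 3.172 12.339 57.298
3 1.903 4.442 71.021
4 1.142 1.599 79.254
5 0.685 0.576 84.194
6 0.411 0.207 87.159
7 0.247 0.075 88.937
final: 88.937 0.726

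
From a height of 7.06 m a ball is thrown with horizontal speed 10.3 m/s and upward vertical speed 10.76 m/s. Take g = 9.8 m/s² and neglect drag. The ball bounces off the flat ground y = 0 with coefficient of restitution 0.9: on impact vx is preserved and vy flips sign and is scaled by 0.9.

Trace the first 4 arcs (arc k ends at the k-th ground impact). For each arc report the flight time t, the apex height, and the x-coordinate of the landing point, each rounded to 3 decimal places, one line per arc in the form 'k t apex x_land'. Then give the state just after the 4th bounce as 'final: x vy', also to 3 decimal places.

1 2.725 12.967 28.065
2 2.928 10.503 58.225
3 2.635 8.508 85.369
4 2.372 6.891 109.798
final: 109.798 10.460

Arc 1: start y=7.060, vy=10.760 → t=2.725, apex=12.967, x_land=28.065, impact vy=-15.942
  bounce: vy ← 0.9·15.942 = 14.348
Arc 2: start y=0.000, vy=14.348 → t=2.928, apex=10.503, x_land=58.225, impact vy=-14.348
  bounce: vy ← 0.9·14.348 = 12.913
Arc 3: start y=0.000, vy=12.913 → t=2.635, apex=8.508, x_land=85.369, impact vy=-12.913
  bounce: vy ← 0.9·12.913 = 11.622
Arc 4: start y=0.000, vy=11.622 → t=2.372, apex=6.891, x_land=109.798, impact vy=-11.622
  bounce: vy ← 0.9·11.622 = 10.460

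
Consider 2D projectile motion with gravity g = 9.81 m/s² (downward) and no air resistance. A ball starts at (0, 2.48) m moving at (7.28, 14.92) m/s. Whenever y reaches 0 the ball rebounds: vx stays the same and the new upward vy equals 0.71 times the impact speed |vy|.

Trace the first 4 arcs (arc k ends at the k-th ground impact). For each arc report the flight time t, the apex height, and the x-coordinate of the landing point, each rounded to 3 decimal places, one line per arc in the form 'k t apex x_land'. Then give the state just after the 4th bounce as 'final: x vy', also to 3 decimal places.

1 3.200 13.826 23.295
2 2.384 6.970 40.650
3 1.693 3.513 52.973
4 1.202 1.771 61.722
final: 61.722 4.185

Arc 1: start y=2.480, vy=14.920 → t=3.200, apex=13.826, x_land=23.295, impact vy=-16.470
  bounce: vy ← 0.71·16.470 = 11.694
Arc 2: start y=0.000, vy=11.694 → t=2.384, apex=6.970, x_land=40.650, impact vy=-11.694
  bounce: vy ← 0.71·11.694 = 8.303
Arc 3: start y=0.000, vy=8.303 → t=1.693, apex=3.513, x_land=52.973, impact vy=-8.303
  bounce: vy ← 0.71·8.303 = 5.895
Arc 4: start y=0.000, vy=5.895 → t=1.202, apex=1.771, x_land=61.722, impact vy=-5.895
  bounce: vy ← 0.71·5.895 = 4.185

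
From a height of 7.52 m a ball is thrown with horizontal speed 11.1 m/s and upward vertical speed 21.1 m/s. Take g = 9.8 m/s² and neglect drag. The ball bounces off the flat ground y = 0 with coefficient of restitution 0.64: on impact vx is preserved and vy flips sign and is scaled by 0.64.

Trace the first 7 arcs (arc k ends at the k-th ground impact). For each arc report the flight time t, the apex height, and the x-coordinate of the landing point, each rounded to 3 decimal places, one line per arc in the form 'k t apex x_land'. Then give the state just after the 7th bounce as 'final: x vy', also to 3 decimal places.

Arc 1: start y=7.520, vy=21.100 → t=4.637, apex=30.235, x_land=51.472, impact vy=-24.343
  bounce: vy ← 0.64·24.343 = 15.580
Arc 2: start y=0.000, vy=15.580 → t=3.180, apex=12.384, x_land=86.765, impact vy=-15.580
  bounce: vy ← 0.64·15.580 = 9.971
Arc 3: start y=0.000, vy=9.971 → t=2.035, apex=5.073, x_land=109.352, impact vy=-9.971
  bounce: vy ← 0.64·9.971 = 6.381
Arc 4: start y=0.000, vy=6.381 → t=1.302, apex=2.078, x_land=123.808, impact vy=-6.381
  bounce: vy ← 0.64·6.381 = 4.084
Arc 5: start y=0.000, vy=4.084 → t=0.833, apex=0.851, x_land=133.060, impact vy=-4.084
  bounce: vy ← 0.64·4.084 = 2.614
Arc 6: start y=0.000, vy=2.614 → t=0.533, apex=0.349, x_land=138.981, impact vy=-2.614
  bounce: vy ← 0.64·2.614 = 1.673
Arc 7: start y=0.000, vy=1.673 → t=0.341, apex=0.143, x_land=142.771, impact vy=-1.673
  bounce: vy ← 0.64·1.673 = 1.071

1 4.637 30.235 51.472
2 3.180 12.384 86.765
3 2.035 5.073 109.352
4 1.302 2.078 123.808
5 0.833 0.851 133.060
6 0.533 0.349 138.981
7 0.341 0.143 142.771
final: 142.771 1.071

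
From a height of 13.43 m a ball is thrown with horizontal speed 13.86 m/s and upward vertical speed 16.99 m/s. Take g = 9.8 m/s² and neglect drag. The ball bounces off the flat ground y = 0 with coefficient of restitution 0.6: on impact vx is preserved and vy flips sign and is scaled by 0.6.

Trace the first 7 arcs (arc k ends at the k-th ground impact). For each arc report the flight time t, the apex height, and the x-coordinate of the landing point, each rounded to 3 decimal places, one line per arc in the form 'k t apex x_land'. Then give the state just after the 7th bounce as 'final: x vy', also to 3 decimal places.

Arc 1: start y=13.430, vy=16.990 → t=4.131, apex=28.158, x_land=57.254, impact vy=-23.492
  bounce: vy ← 0.6·23.492 = 14.095
Arc 2: start y=0.000, vy=14.095 → t=2.877, apex=10.137, x_land=97.123, impact vy=-14.095
  bounce: vy ← 0.6·14.095 = 8.457
Arc 3: start y=0.000, vy=8.457 → t=1.726, apex=3.649, x_land=121.045, impact vy=-8.457
  bounce: vy ← 0.6·8.457 = 5.074
Arc 4: start y=0.000, vy=5.074 → t=1.036, apex=1.314, x_land=135.398, impact vy=-5.074
  bounce: vy ← 0.6·5.074 = 3.045
Arc 5: start y=0.000, vy=3.045 → t=0.621, apex=0.473, x_land=144.010, impact vy=-3.045
  bounce: vy ← 0.6·3.045 = 1.827
Arc 6: start y=0.000, vy=1.827 → t=0.373, apex=0.170, x_land=149.177, impact vy=-1.827
  bounce: vy ← 0.6·1.827 = 1.096
Arc 7: start y=0.000, vy=1.096 → t=0.224, apex=0.061, x_land=152.278, impact vy=-1.096
  bounce: vy ← 0.6·1.096 = 0.658

1 4.131 28.158 57.254
2 2.877 10.137 97.123
3 1.726 3.649 121.045
4 1.036 1.314 135.398
5 0.621 0.473 144.010
6 0.373 0.170 149.177
7 0.224 0.061 152.278
final: 152.278 0.658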